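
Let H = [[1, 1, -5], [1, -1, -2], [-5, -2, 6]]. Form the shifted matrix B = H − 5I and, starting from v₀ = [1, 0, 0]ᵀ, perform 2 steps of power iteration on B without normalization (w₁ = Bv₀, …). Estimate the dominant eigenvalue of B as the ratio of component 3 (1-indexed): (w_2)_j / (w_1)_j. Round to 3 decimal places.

-2.600

B = H − 5I has rows (-4, 1, -5); (1, -6, -2); (-5, -2, 1)
w1 = Bv₀ = (-4, 1, -5)
w2 = Bw1 = (42, 0, 13)
Ratio: 13/-5 = -2.600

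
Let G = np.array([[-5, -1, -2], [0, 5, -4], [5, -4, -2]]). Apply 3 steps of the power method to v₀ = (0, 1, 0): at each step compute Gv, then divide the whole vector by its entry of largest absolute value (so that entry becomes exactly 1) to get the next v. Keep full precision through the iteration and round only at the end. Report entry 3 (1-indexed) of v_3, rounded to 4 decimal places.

Gv0 = (-1.00000, 5.00000, -4.00000); divide by 5.00000 → v1 = (-0.20000, 1.00000, -0.80000)
Gv1 = (1.60000, 8.20000, -3.40000); divide by 8.20000 → v2 = (0.19512, 1.00000, -0.41463)
Gv2 = (-1.14634, 6.65854, -2.19512); divide by 6.65854 → v3 = (-0.17216, 1.00000, -0.32967)
Requested entry of v3: -90/273 = -0.3297

-0.3297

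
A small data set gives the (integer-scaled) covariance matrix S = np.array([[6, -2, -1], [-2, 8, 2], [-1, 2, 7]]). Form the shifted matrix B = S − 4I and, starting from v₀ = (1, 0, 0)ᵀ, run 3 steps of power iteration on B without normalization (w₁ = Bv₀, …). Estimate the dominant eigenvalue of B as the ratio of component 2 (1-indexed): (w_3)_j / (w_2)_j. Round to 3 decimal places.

B = S − 4I has rows (2, -2, -1); (-2, 4, 2); (-1, 2, 3)
w1 = Bv₀ = (2, -2, -1)
w2 = Bw1 = (9, -14, -9)
w3 = Bw2 = (55, -92, -64)
Ratio: -92/-14 = 6.571

μ ≈ 6.571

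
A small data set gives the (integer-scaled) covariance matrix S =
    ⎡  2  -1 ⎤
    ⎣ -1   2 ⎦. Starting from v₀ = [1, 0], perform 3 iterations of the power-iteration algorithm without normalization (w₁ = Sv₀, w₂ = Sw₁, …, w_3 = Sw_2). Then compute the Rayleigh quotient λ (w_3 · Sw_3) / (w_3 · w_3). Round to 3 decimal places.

λ ≈ 2.997

w1 = Sv₀ = (2·1 + (-1)·0; (-1)·1 + 2·0) = (2, -1)
w2 = Sw1 = (2·2 + (-1)·(-1); (-1)·2 + 2·(-1)) = (5, -4)
w3 = Sw2 = (14, -13)
Sw3 = (41, -40)
w3·Sw3 = 14·41 + (-13)·(-40) = 1094; w3·w3 = 14·14 + (-13)·(-13) = 365
λ ≈ 1094/365 = 2.997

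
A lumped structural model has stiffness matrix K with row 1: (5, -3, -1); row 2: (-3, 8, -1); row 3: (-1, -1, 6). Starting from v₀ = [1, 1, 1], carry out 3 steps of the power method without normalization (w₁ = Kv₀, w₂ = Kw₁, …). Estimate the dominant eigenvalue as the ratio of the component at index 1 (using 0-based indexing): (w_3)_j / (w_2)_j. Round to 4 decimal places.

w1 = Kv₀ = (5·1 + (-3)·1 + (-1)·1; (-3)·1 + 8·1 + (-1)·1; (-1)·1 + (-1)·1 + 6·1) = (1, 4, 4)
w2 = Kw1 = (5·1 + (-3)·4 + (-1)·4; (-3)·1 + 8·4 + (-1)·4; (-1)·1 + (-1)·4 + 6·4) = (-11, 25, 19)
w3 = Kw2 = (-149, 214, 100)
Ratio at component: 214 / 25 = 8.5600

8.5600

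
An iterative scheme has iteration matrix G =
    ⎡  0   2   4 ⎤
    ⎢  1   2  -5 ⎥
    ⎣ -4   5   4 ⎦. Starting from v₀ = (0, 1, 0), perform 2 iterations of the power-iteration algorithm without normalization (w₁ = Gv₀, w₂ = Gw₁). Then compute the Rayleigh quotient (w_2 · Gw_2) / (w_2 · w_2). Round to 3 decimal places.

w1 = Gv₀ = (0·0 + 2·1 + 4·0; 1·0 + 2·1 + (-5)·0; (-4)·0 + 5·1 + 4·0) = (2, 2, 5)
w2 = Gw1 = (0·2 + 2·2 + 4·5; 1·2 + 2·2 + (-5)·5; (-4)·2 + 5·2 + 4·5) = (24, -19, 22)
Gw2 = (50, -124, -103)
w2·Gw2 = 24·50 + (-19)·(-124) + 22·(-103) = 1290; w2·w2 = 24·24 + (-19)·(-19) + 22·22 = 1421
λ ≈ 1290/1421 = 0.908

0.908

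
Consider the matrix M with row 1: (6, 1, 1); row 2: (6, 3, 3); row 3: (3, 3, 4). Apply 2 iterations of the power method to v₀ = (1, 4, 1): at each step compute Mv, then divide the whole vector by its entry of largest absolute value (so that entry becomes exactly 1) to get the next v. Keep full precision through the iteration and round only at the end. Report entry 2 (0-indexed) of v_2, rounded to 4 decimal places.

Mv0 = (11.00000, 21.00000, 19.00000); divide by 21.00000 → v1 = (0.52381, 1.00000, 0.90476)
Mv1 = (5.04762, 8.85714, 8.19048); divide by 8.85714 → v2 = (0.56989, 1.00000, 0.92473)
Requested entry of v2: 172/186 = 0.9247

0.9247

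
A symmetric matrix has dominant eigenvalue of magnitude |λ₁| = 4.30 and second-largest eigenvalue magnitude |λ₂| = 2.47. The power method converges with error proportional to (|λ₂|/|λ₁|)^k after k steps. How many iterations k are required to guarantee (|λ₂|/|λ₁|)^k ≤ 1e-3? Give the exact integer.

|λ₂/λ₁| = 2.47/4.30 = 0.57442
Need k ≥ ln(1e-3) / ln(0.57442) = -6.9078 / -0.5544 ≈ 12.460
Smallest integer k satisfying the bound: 13

13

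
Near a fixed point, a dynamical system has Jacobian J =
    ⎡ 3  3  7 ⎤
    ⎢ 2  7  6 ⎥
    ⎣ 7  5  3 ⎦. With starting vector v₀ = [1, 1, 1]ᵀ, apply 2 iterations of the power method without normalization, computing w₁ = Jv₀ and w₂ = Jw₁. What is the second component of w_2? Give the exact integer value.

221

w1 = Jv₀ = (3·1 + 3·1 + 7·1; 2·1 + 7·1 + 6·1; 7·1 + 5·1 + 3·1) = (13, 15, 15)
w2 = Jw1 = (3·13 + 3·15 + 7·15; 2·13 + 7·15 + 6·15; 7·13 + 5·15 + 3·15) = (189, 221, 211)
The requested component of w2 is 221.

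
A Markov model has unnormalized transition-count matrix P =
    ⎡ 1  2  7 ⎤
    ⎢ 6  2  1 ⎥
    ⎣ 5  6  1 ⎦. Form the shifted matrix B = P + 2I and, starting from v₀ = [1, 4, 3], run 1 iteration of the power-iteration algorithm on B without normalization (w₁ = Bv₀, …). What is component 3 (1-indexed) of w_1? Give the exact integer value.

38

B = P + 2I has rows (3, 2, 7); (6, 4, 1); (5, 6, 3)
w1 = Bv₀ = (3·1 + 2·4 + 7·3; 6·1 + 4·4 + 1·3; 5·1 + 6·4 + 3·3) = (32, 25, 38)
Requested component of w1: 38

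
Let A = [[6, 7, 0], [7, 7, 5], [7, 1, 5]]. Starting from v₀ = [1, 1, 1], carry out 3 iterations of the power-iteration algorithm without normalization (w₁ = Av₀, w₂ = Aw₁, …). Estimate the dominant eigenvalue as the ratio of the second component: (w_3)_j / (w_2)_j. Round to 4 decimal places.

w1 = Av₀ = (6·1 + 7·1 + 0·1; 7·1 + 7·1 + 5·1; 7·1 + 1·1 + 5·1) = (13, 19, 13)
w2 = Aw1 = (6·13 + 7·19 + 0·13; 7·13 + 7·19 + 5·13; 7·13 + 1·19 + 5·13) = (211, 289, 175)
w3 = Aw2 = (3289, 4375, 2641)
Ratio at component: 4375 / 289 = 15.1384

15.1384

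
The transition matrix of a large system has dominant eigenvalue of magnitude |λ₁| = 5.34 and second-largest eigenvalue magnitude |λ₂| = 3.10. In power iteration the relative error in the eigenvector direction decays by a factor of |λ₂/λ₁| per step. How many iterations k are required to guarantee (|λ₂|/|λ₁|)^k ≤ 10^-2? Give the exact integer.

|λ₂/λ₁| = 3.10/5.34 = 0.58052
Need k ≥ ln(10^-2) / ln(0.58052) = -4.6052 / -0.5438 ≈ 8.468
Smallest integer k satisfying the bound: 9

9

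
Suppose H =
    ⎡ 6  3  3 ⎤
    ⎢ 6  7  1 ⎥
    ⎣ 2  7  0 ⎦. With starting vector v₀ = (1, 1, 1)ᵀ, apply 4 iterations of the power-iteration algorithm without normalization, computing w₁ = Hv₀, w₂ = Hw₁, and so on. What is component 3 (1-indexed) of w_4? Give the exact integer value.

w1 = Hv₀ = (12, 14, 9)
w2 = Hw1 = (141, 179, 122)
w3 = Hw2 = (1749, 2221, 1535)
w4 = Hw3 = (21762, 27576, 19045)
The requested component of w4 is 19045.

19045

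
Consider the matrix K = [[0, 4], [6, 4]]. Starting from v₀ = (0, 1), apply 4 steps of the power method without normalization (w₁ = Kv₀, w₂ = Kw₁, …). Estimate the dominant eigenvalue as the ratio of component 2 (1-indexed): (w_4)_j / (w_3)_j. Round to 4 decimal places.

w1 = Kv₀ = (4, 4)
w2 = Kw1 = (16, 40)
w3 = Kw2 = (160, 256)
w4 = Kw3 = (1024, 1984)
Ratio at component: 1984 / 256 = 7.7500

λ ≈ 7.7500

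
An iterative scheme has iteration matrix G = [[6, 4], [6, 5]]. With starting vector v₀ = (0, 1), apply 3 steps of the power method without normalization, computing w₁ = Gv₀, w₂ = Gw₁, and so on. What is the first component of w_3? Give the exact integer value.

w1 = Gv₀ = (6·0 + 4·1; 6·0 + 5·1) = (4, 5)
w2 = Gw1 = (6·4 + 4·5; 6·4 + 5·5) = (44, 49)
w3 = Gw2 = (460, 509)
The requested component of w3 is 460.

460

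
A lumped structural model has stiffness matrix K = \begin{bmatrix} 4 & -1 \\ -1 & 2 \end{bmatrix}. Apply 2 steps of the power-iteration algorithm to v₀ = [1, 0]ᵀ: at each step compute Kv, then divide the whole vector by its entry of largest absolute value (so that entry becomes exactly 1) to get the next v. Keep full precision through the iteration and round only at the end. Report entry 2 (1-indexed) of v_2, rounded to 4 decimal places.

-0.3529

Kv0 = (4.00000, -1.00000); divide by 4.00000 → v1 = (1.00000, -0.25000)
Kv1 = (4.25000, -1.50000); divide by 4.25000 → v2 = (1.00000, -0.35294)
Requested entry of v2: -6/17 = -0.3529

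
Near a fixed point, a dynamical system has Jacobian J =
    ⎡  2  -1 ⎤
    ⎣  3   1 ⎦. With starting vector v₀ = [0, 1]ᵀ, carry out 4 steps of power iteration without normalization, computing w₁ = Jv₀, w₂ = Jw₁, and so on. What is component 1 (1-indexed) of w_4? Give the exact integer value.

w1 = Jv₀ = (-1, 1)
w2 = Jw1 = (-3, -2)
w3 = Jw2 = (-4, -11)
w4 = Jw3 = (3, -23)
The requested component of w4 is 3.

3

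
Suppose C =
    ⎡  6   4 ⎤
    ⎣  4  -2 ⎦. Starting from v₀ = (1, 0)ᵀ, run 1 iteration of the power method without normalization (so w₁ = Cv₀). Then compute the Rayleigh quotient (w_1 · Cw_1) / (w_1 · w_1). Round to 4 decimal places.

7.2308

w1 = Cv₀ = (6·1 + 4·0; 4·1 + (-2)·0) = (6, 4)
Cw1 = (52, 16)
w1·Cw1 = 6·52 + 4·16 = 376; w1·w1 = 6·6 + 4·4 = 52
λ ≈ 376/52 = 7.2308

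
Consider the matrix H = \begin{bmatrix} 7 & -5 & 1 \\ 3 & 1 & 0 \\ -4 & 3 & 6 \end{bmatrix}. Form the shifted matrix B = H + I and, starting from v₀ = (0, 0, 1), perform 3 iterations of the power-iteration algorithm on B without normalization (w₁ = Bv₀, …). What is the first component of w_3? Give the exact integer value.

B = H + I has rows (8, -5, 1); (3, 2, 0); (-4, 3, 7)
w1 = Bv₀ = (1, 0, 7)
w2 = Bw1 = (15, 3, 45)
w3 = Bw2 = (150, 51, 264)
Requested component of w3: 150

150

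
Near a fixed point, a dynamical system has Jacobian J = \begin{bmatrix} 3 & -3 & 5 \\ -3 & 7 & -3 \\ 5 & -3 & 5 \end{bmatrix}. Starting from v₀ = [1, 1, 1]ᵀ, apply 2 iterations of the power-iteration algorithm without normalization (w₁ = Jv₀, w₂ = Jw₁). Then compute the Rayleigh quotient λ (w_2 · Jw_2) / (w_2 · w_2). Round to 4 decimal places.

w1 = Jv₀ = (3·1 + (-3)·1 + 5·1; (-3)·1 + 7·1 + (-3)·1; 5·1 + (-3)·1 + 5·1) = (5, 1, 7)
w2 = Jw1 = (3·5 + (-3)·1 + 5·7; (-3)·5 + 7·1 + (-3)·7; 5·5 + (-3)·1 + 5·7) = (47, -29, 57)
Jw2 = (513, -515, 607)
w2·Jw2 = 47·513 + (-29)·(-515) + 57·607 = 73645; w2·w2 = 47·47 + (-29)·(-29) + 57·57 = 6299
λ ≈ 73645/6299 = 11.6915

11.6915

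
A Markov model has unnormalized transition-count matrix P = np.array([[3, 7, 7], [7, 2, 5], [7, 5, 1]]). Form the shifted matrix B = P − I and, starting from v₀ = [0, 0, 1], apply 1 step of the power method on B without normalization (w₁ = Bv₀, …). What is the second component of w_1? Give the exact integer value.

5

B = P − I has rows (2, 7, 7); (7, 1, 5); (7, 5, 0)
w1 = Bv₀ = (2·0 + 7·0 + 7·1; 7·0 + 1·0 + 5·1; 7·0 + 5·0 + 0·1) = (7, 5, 0)
Requested component of w1: 5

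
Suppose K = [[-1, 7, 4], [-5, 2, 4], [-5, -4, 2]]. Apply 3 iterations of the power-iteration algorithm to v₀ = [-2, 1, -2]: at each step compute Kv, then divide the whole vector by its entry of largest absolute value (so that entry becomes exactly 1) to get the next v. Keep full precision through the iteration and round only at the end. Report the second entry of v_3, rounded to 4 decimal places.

0.8735

Kv0 = (1.00000, 4.00000, 2.00000); divide by 4.00000 → v1 = (0.25000, 1.00000, 0.50000)
Kv1 = (8.75000, 2.75000, -4.25000); divide by 8.75000 → v2 = (1.00000, 0.31429, -0.48571)
Kv2 = (-0.74286, -6.31429, -7.22857); divide by -7.22857 → v3 = (0.10277, 0.87352, 1.00000)
Requested entry of v3: -221/-253 = 0.8735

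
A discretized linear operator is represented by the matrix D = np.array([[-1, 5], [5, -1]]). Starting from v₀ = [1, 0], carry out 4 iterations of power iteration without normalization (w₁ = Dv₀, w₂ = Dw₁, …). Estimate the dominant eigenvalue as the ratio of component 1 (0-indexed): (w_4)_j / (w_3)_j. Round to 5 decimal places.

λ ≈ -3.71429

w1 = Dv₀ = ((-1)·1 + 5·0; 5·1 + (-1)·0) = (-1, 5)
w2 = Dw1 = ((-1)·(-1) + 5·5; 5·(-1) + (-1)·5) = (26, -10)
w3 = Dw2 = (-76, 140)
w4 = Dw3 = (776, -520)
Ratio at component: -520 / 140 = -3.71429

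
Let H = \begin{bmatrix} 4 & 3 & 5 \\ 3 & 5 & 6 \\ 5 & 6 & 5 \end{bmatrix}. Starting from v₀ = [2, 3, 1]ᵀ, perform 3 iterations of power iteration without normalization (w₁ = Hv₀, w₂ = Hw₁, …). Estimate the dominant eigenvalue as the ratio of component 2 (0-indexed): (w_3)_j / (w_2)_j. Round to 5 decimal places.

w1 = Hv₀ = (22, 27, 33)
w2 = Hw1 = (334, 399, 437)
w3 = Hw2 = (4718, 5619, 6249)
Ratio at component: 6249 / 437 = 14.29977

14.29977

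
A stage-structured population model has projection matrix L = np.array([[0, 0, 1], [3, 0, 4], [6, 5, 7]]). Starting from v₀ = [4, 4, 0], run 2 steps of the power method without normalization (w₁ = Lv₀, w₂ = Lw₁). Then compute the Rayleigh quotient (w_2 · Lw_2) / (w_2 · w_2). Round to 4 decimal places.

w1 = Lv₀ = (0·4 + 0·4 + 1·0; 3·4 + 0·4 + 4·0; 6·4 + 5·4 + 7·0) = (0, 12, 44)
w2 = Lw1 = (0·0 + 0·12 + 1·44; 3·0 + 0·12 + 4·44; 6·0 + 5·12 + 7·44) = (44, 176, 368)
Lw2 = (368, 1604, 3720)
w2·Lw2 = 44·368 + 176·1604 + 368·3720 = 1667456; w2·w2 = 44·44 + 176·176 + 368·368 = 168336
λ ≈ 1667456/168336 = 9.9055

λ ≈ 9.9055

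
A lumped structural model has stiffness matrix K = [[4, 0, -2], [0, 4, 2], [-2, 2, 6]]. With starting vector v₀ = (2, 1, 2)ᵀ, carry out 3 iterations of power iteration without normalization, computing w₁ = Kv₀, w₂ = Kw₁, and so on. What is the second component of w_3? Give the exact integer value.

344

w1 = Kv₀ = (4, 8, 10)
w2 = Kw1 = (-4, 52, 68)
w3 = Kw2 = (-152, 344, 520)
The requested component of w3 is 344.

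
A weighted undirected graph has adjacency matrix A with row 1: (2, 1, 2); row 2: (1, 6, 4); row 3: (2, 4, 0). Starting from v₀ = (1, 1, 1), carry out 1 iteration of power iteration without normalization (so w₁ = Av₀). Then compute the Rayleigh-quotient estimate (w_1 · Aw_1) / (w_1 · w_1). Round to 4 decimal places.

λ ≈ 8.4286

w1 = Av₀ = (2·1 + 1·1 + 2·1; 1·1 + 6·1 + 4·1; 2·1 + 4·1 + 0·1) = (5, 11, 6)
Aw1 = (33, 95, 54)
w1·Aw1 = 5·33 + 11·95 + 6·54 = 1534; w1·w1 = 5·5 + 11·11 + 6·6 = 182
λ ≈ 1534/182 = 8.4286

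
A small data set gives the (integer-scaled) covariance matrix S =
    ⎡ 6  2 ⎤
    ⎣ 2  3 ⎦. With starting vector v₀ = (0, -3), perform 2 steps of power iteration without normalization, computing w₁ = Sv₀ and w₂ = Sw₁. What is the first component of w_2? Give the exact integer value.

-54

w1 = Sv₀ = (-6, -9)
w2 = Sw1 = (-54, -39)
The requested component of w2 is -54.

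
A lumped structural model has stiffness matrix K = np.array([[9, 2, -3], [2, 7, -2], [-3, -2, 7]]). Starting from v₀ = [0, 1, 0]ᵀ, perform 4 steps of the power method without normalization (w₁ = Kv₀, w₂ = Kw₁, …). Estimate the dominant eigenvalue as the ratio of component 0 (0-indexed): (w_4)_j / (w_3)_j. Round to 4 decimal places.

λ ≈ 13.4516

w1 = Kv₀ = (9·0 + 2·1 + (-3)·0; 2·0 + 7·1 + (-2)·0; (-3)·0 + (-2)·1 + 7·0) = (2, 7, -2)
w2 = Kw1 = (9·2 + 2·7 + (-3)·(-2); 2·2 + 7·7 + (-2)·(-2); (-3)·2 + (-2)·7 + 7·(-2)) = (38, 57, -34)
w3 = Kw2 = (558, 543, -466)
w4 = Kw3 = (7506, 5849, -6022)
Ratio at component: 7506 / 558 = 13.4516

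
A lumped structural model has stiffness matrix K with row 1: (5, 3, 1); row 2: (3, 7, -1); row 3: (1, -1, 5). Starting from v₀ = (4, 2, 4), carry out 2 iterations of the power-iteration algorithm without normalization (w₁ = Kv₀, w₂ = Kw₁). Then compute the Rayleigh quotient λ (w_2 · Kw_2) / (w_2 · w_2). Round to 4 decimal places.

w1 = Kv₀ = (30, 22, 22)
w2 = Kw1 = (238, 222, 118)
Kw2 = (1974, 2150, 606)
w2·Kw2 = 238·1974 + 222·2150 + 118·606 = 1018620; w2·w2 = 238·238 + 222·222 + 118·118 = 119852
λ ≈ 1018620/119852 = 8.4990

8.4990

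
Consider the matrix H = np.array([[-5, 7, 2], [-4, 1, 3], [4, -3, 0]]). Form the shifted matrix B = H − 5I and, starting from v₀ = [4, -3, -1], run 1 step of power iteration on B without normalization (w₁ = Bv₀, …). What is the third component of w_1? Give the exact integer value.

B = H − 5I has rows (-10, 7, 2); (-4, -4, 3); (4, -3, -5)
w1 = Bv₀ = (-63, -7, 30)
Requested component of w1: 30

30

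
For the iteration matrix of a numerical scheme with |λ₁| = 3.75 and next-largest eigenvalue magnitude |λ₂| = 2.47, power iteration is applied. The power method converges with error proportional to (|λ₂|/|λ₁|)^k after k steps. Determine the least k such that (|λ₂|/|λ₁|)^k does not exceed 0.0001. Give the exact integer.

|λ₂/λ₁| = 2.47/3.75 = 0.65867
Need k ≥ ln(0.0001) / ln(0.65867) = -9.2103 / -0.4175 ≈ 22.059
Smallest integer k satisfying the bound: 23

23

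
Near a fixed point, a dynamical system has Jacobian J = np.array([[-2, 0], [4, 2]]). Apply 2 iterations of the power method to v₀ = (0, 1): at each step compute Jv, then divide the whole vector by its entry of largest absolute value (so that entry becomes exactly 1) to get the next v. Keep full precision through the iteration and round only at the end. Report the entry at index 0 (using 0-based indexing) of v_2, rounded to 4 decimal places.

Jv0 = (0.00000, 2.00000); divide by 2.00000 → v1 = (0.00000, 1.00000)
Jv1 = (0.00000, 2.00000); divide by 2.00000 → v2 = (0.00000, 1.00000)
Requested entry of v2: 0/4 = 0.0000

0.0000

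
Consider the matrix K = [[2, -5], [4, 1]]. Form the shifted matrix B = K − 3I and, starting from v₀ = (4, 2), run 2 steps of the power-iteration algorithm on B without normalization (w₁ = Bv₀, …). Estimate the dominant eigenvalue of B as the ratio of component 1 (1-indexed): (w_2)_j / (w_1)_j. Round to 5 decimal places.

B = K − 3I has rows (-1, -5); (4, -2)
w1 = Bv₀ = ((-1)·4 + (-5)·2; 4·4 + (-2)·2) = (-14, 12)
w2 = Bw1 = ((-1)·(-14) + (-5)·12; 4·(-14) + (-2)·12) = (-46, -80)
Ratio: -46/-14 = 3.28571

μ ≈ 3.28571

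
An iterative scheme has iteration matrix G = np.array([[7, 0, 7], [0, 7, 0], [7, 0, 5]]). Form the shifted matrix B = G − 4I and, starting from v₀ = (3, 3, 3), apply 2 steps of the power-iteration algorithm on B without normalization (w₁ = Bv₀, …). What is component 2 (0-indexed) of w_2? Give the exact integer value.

B = G − 4I has rows (3, 0, 7); (0, 3, 0); (7, 0, 1)
w1 = Bv₀ = (3·3 + 0·3 + 7·3; 0·3 + 3·3 + 0·3; 7·3 + 0·3 + 1·3) = (30, 9, 24)
w2 = Bw1 = (3·30 + 0·9 + 7·24; 0·30 + 3·9 + 0·24; 7·30 + 0·9 + 1·24) = (258, 27, 234)
Requested component of w2: 234

234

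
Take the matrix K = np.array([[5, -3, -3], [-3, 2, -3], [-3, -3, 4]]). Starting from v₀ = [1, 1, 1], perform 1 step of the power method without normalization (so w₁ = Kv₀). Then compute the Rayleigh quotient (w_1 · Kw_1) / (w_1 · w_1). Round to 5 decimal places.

λ ≈ -1.47619

w1 = Kv₀ = (-1, -4, -2)
Kw1 = (13, 1, 7)
w1·Kw1 = (-1)·13 + (-4)·1 + (-2)·7 = -31; w1·w1 = (-1)·(-1) + (-4)·(-4) + (-2)·(-2) = 21
λ ≈ -31/21 = -1.47619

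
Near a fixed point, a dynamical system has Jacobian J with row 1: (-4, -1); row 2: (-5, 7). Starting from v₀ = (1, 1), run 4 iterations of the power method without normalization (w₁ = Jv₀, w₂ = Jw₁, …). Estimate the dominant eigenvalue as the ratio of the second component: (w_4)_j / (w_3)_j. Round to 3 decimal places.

10.033

w1 = Jv₀ = ((-4)·1 + (-1)·1; (-5)·1 + 7·1) = (-5, 2)
w2 = Jw1 = ((-4)·(-5) + (-1)·2; (-5)·(-5) + 7·2) = (18, 39)
w3 = Jw2 = (-111, 183)
w4 = Jw3 = (261, 1836)
Ratio at component: 1836 / 183 = 10.033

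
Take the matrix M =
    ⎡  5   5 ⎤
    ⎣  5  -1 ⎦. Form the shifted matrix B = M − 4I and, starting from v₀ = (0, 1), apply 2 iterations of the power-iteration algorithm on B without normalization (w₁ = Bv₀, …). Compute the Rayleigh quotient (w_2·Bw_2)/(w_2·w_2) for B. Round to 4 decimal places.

B = M − 4I has rows (1, 5); (5, -5)
w1 = Bv₀ = (1·0 + 5·1; 5·0 + (-5)·1) = (5, -5)
w2 = Bw1 = (1·5 + 5·(-5); 5·5 + (-5)·(-5)) = (-20, 50)
Bw2 = (230, -350)
w2·Bw2 = -22100; w2·w2 = 2900; μ ≈ -22100/2900 = -7.6207

μ ≈ -7.6207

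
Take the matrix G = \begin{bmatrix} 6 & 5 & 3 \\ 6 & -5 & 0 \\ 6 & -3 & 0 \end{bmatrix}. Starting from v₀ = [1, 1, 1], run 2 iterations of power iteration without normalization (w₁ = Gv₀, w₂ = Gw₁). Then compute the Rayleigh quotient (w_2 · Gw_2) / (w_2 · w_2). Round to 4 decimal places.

λ ≈ 7.3117

w1 = Gv₀ = (6·1 + 5·1 + 3·1; 6·1 + (-5)·1 + 0·1; 6·1 + (-3)·1 + 0·1) = (14, 1, 3)
w2 = Gw1 = (6·14 + 5·1 + 3·3; 6·14 + (-5)·1 + 0·3; 6·14 + (-3)·1 + 0·3) = (98, 79, 81)
Gw2 = (1226, 193, 351)
w2·Gw2 = 98·1226 + 79·193 + 81·351 = 163826; w2·w2 = 98·98 + 79·79 + 81·81 = 22406
λ ≈ 163826/22406 = 7.3117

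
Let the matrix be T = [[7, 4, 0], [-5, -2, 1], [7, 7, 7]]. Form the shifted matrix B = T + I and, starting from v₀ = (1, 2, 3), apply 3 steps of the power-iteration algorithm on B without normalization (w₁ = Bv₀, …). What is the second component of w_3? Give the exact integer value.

B = T + I has rows (8, 4, 0); (-5, -1, 1); (7, 7, 8)
w1 = Bv₀ = (16, -4, 45)
w2 = Bw1 = (112, -31, 444)
w3 = Bw2 = (772, -85, 4119)
Requested component of w3: -85

-85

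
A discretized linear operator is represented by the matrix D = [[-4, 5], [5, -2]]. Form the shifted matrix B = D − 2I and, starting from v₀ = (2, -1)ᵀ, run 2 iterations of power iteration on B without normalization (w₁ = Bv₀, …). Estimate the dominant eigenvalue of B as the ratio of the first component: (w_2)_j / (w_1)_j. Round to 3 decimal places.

-10.118

B = D − 2I has rows (-6, 5); (5, -4)
w1 = Bv₀ = (-17, 14)
w2 = Bw1 = (172, -141)
Ratio: 172/-17 = -10.118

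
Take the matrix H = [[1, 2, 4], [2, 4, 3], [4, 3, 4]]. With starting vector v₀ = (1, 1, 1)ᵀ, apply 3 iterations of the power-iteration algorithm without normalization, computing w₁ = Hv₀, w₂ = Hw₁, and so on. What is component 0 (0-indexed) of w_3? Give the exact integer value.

w1 = Hv₀ = (1·1 + 2·1 + 4·1; 2·1 + 4·1 + 3·1; 4·1 + 3·1 + 4·1) = (7, 9, 11)
w2 = Hw1 = (1·7 + 2·9 + 4·11; 2·7 + 4·9 + 3·11; 4·7 + 3·9 + 4·11) = (69, 83, 99)
w3 = Hw2 = (631, 767, 921)
The requested component of w3 is 631.

631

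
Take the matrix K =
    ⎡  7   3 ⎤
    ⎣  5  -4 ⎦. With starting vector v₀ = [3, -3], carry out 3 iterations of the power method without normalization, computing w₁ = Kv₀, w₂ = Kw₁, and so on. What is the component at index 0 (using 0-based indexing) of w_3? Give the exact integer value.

w1 = Kv₀ = (7·3 + 3·(-3); 5·3 + (-4)·(-3)) = (12, 27)
w2 = Kw1 = (7·12 + 3·27; 5·12 + (-4)·27) = (165, -48)
w3 = Kw2 = (1011, 1017)
The requested component of w3 is 1011.

1011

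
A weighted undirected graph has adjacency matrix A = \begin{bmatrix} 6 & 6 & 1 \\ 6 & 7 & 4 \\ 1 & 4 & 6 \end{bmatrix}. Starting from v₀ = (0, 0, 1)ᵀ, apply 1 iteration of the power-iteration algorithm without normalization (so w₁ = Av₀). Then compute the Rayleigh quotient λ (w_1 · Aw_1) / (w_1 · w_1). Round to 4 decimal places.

w1 = Av₀ = (1, 4, 6)
Aw1 = (36, 58, 53)
w1·Aw1 = 1·36 + 4·58 + 6·53 = 586; w1·w1 = 1·1 + 4·4 + 6·6 = 53
λ ≈ 586/53 = 11.0566

λ ≈ 11.0566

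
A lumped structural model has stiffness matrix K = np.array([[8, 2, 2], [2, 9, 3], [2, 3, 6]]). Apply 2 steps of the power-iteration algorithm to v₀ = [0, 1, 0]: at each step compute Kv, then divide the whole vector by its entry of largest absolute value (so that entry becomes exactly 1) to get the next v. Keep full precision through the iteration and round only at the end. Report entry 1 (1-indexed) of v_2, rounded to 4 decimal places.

Kv0 = (2.00000, 9.00000, 3.00000); divide by 9.00000 → v1 = (0.22222, 1.00000, 0.33333)
Kv1 = (4.44444, 10.44444, 5.44444); divide by 10.44444 → v2 = (0.42553, 1.00000, 0.52128)
Requested entry of v2: 40/94 = 0.4255

0.4255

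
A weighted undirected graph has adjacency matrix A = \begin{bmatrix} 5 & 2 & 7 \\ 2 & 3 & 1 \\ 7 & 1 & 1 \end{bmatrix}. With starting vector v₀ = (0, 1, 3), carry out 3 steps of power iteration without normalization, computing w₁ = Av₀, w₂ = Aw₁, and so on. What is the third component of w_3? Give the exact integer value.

w1 = Av₀ = (23, 6, 4)
w2 = Aw1 = (155, 68, 171)
w3 = Aw2 = (2108, 685, 1324)
The requested component of w3 is 1324.

1324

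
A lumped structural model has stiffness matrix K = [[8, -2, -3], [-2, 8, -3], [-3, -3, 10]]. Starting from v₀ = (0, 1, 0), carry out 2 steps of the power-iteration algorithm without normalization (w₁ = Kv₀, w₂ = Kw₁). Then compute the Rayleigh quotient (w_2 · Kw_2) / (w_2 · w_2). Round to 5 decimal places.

w1 = Kv₀ = (8·0 + (-2)·1 + (-3)·0; (-2)·0 + 8·1 + (-3)·0; (-3)·0 + (-3)·1 + 10·0) = (-2, 8, -3)
w2 = Kw1 = (8·(-2) + (-2)·8 + (-3)·(-3); (-2)·(-2) + 8·8 + (-3)·(-3); (-3)·(-2) + (-3)·8 + 10·(-3)) = (-23, 77, -48)
Kw2 = (-194, 806, -642)
w2·Kw2 = (-23)·(-194) + 77·806 + (-48)·(-642) = 97340; w2·w2 = (-23)·(-23) + 77·77 + (-48)·(-48) = 8762
λ ≈ 97340/8762 = 11.10934

11.10934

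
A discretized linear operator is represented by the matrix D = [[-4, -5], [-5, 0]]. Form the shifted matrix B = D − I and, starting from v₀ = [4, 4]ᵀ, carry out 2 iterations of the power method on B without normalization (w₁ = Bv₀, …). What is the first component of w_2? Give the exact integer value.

320

B = D − I has rows (-5, -5); (-5, -1)
w1 = Bv₀ = ((-5)·4 + (-5)·4; (-5)·4 + (-1)·4) = (-40, -24)
w2 = Bw1 = ((-5)·(-40) + (-5)·(-24); (-5)·(-40) + (-1)·(-24)) = (320, 224)
Requested component of w2: 320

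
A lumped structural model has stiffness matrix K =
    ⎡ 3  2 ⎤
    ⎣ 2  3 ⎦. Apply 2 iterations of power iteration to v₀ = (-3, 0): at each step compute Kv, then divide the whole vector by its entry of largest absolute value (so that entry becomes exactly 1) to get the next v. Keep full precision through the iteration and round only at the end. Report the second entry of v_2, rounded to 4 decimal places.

0.9231

Kv0 = (-9.00000, -6.00000); divide by -9.00000 → v1 = (1.00000, 0.66667)
Kv1 = (4.33333, 4.00000); divide by 4.33333 → v2 = (1.00000, 0.92308)
Requested entry of v2: -36/-39 = 0.9231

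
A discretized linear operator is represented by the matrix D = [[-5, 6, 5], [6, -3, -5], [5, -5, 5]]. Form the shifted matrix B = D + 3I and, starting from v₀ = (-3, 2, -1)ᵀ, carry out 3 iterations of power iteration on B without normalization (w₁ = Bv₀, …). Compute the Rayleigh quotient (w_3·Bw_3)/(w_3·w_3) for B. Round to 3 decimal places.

B = D + 3I has rows (-2, 6, 5); (6, 0, -5); (5, -5, 8)
w1 = Bv₀ = ((-2)·(-3) + 6·2 + 5·(-1); 6·(-3) + 0·2 + (-5)·(-1); 5·(-3) + (-5)·2 + 8·(-1)) = (13, -13, -33)
w2 = Bw1 = ((-2)·13 + 6·(-13) + 5·(-33); 6·13 + 0·(-13) + (-5)·(-33); 5·13 + (-5)·(-13) + 8·(-33)) = (-269, 243, -134)
w3 = Bw2 = (1326, -944, -3632)
Bw3 = (-26476, 26116, -17706)
w3·Bw3 = 4547512; w3·w3 = 15840836; μ ≈ 4547512/15840836 = 0.287

μ ≈ 0.287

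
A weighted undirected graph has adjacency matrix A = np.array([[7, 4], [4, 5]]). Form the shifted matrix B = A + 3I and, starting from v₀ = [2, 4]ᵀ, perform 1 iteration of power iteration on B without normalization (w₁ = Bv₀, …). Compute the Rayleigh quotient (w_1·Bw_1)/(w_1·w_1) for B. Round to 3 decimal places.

μ ≈ 12.873

B = A + 3I has rows (10, 4); (4, 8)
w1 = Bv₀ = (36, 40)
Bw1 = (520, 464)
w1·Bw1 = 37280; w1·w1 = 2896; μ ≈ 37280/2896 = 12.873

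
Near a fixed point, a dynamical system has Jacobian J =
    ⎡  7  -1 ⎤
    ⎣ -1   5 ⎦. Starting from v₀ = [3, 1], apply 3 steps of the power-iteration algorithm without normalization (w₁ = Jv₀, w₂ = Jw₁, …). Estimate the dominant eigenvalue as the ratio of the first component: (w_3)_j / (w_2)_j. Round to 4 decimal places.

w1 = Jv₀ = (7·3 + (-1)·1; (-1)·3 + 5·1) = (20, 2)
w2 = Jw1 = (7·20 + (-1)·2; (-1)·20 + 5·2) = (138, -10)
w3 = Jw2 = (976, -188)
Ratio at component: 976 / 138 = 7.0725

λ ≈ 7.0725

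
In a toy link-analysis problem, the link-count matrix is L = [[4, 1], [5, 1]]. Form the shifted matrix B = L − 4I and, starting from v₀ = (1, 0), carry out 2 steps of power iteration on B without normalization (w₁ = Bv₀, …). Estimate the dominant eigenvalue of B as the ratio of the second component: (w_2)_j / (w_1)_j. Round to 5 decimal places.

B = L − 4I has rows (0, 1); (5, -3)
w1 = Bv₀ = (0·1 + 1·0; 5·1 + (-3)·0) = (0, 5)
w2 = Bw1 = (0·0 + 1·5; 5·0 + (-3)·5) = (5, -15)
Ratio: -15/5 = -3.00000

-3.00000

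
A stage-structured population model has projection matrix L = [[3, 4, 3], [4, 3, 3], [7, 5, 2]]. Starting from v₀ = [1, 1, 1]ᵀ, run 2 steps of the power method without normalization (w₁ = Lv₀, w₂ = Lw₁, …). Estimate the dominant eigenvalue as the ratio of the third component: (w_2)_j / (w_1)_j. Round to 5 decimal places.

λ ≈ 10.57143

w1 = Lv₀ = (3·1 + 4·1 + 3·1; 4·1 + 3·1 + 3·1; 7·1 + 5·1 + 2·1) = (10, 10, 14)
w2 = Lw1 = (3·10 + 4·10 + 3·14; 4·10 + 3·10 + 3·14; 7·10 + 5·10 + 2·14) = (112, 112, 148)
Ratio at component: 148 / 14 = 10.57143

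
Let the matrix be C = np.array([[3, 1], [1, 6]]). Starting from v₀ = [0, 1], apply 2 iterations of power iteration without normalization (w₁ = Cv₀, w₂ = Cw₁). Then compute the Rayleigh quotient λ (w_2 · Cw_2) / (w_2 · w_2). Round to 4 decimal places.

6.2917

w1 = Cv₀ = (3·0 + 1·1; 1·0 + 6·1) = (1, 6)
w2 = Cw1 = (3·1 + 1·6; 1·1 + 6·6) = (9, 37)
Cw2 = (64, 231)
w2·Cw2 = 9·64 + 37·231 = 9123; w2·w2 = 9·9 + 37·37 = 1450
λ ≈ 9123/1450 = 6.2917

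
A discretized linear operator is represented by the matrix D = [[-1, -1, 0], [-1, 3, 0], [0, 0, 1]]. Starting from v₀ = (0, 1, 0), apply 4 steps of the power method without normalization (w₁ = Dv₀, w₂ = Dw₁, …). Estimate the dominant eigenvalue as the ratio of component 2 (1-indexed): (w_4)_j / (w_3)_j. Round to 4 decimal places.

w1 = Dv₀ = ((-1)·0 + (-1)·1 + 0·0; (-1)·0 + 3·1 + 0·0; 0·0 + 0·1 + 1·0) = (-1, 3, 0)
w2 = Dw1 = ((-1)·(-1) + (-1)·3 + 0·0; (-1)·(-1) + 3·3 + 0·0; 0·(-1) + 0·3 + 1·0) = (-2, 10, 0)
w3 = Dw2 = (-8, 32, 0)
w4 = Dw3 = (-24, 104, 0)
Ratio at component: 104 / 32 = 3.2500

3.2500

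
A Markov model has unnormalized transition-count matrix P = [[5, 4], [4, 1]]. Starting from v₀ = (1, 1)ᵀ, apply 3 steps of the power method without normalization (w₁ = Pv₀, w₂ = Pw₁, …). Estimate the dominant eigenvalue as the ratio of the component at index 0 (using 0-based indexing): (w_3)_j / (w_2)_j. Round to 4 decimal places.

λ ≈ 7.5231

w1 = Pv₀ = (9, 5)
w2 = Pw1 = (65, 41)
w3 = Pw2 = (489, 301)
Ratio at component: 489 / 65 = 7.5231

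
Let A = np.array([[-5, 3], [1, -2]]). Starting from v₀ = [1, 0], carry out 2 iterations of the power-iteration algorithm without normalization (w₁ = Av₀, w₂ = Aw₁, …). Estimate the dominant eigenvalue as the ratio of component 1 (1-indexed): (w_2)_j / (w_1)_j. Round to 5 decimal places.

λ ≈ -5.60000

w1 = Av₀ = ((-5)·1 + 3·0; 1·1 + (-2)·0) = (-5, 1)
w2 = Aw1 = ((-5)·(-5) + 3·1; 1·(-5) + (-2)·1) = (28, -7)
Ratio at component: 28 / -5 = -5.60000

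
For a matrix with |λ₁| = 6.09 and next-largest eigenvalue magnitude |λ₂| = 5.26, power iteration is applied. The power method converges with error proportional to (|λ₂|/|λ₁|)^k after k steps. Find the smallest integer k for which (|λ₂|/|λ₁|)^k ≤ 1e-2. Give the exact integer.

|λ₂/λ₁| = 5.26/6.09 = 0.86371
Need k ≥ ln(1e-2) / ln(0.86371) = -4.6052 / -0.1465 ≈ 31.431
Smallest integer k satisfying the bound: 32

32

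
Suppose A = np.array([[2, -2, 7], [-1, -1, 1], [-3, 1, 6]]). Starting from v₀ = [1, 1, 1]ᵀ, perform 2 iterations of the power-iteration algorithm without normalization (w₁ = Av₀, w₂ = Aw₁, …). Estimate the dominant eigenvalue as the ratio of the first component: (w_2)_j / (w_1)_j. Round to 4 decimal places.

w1 = Av₀ = (2·1 + (-2)·1 + 7·1; (-1)·1 + (-1)·1 + 1·1; (-3)·1 + 1·1 + 6·1) = (7, -1, 4)
w2 = Aw1 = (2·7 + (-2)·(-1) + 7·4; (-1)·7 + (-1)·(-1) + 1·4; (-3)·7 + 1·(-1) + 6·4) = (44, -2, 2)
Ratio at component: 44 / 7 = 6.2857

6.2857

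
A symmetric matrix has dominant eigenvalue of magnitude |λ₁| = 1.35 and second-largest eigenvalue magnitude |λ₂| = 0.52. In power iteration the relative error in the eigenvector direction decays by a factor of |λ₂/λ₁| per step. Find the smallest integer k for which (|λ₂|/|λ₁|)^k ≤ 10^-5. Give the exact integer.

13

|λ₂/λ₁| = 0.52/1.35 = 0.38519
Need k ≥ ln(10^-5) / ln(0.38519) = -11.5129 / -0.9540 ≈ 12.068
Smallest integer k satisfying the bound: 13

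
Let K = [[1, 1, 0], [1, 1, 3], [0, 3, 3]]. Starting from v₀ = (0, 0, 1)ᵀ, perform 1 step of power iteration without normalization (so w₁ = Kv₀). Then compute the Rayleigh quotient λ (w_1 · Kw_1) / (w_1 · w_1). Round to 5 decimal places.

w1 = Kv₀ = (0, 3, 3)
Kw1 = (3, 12, 18)
w1·Kw1 = 0·3 + 3·12 + 3·18 = 90; w1·w1 = 0·0 + 3·3 + 3·3 = 18
λ ≈ 90/18 = 5.00000

λ ≈ 5.00000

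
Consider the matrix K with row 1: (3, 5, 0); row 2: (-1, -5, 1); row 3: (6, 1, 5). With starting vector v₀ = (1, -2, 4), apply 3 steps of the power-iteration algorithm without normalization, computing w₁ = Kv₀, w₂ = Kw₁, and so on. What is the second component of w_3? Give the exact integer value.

217

w1 = Kv₀ = (-7, 13, 24)
w2 = Kw1 = (44, -34, 91)
w3 = Kw2 = (-38, 217, 685)
The requested component of w3 is 217.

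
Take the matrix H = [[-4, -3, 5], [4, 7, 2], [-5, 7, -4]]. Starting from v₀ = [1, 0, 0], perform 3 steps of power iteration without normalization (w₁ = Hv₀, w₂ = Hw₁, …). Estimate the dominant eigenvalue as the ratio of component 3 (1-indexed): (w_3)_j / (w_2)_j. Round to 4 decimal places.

λ ≈ -2.2500

w1 = Hv₀ = (-4, 4, -5)
w2 = Hw1 = (-21, 2, 68)
w3 = Hw2 = (418, 66, -153)
Ratio at component: -153 / 68 = -2.2500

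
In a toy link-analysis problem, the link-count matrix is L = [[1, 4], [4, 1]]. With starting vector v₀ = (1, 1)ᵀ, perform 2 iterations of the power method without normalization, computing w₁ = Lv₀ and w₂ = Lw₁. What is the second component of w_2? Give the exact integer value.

w1 = Lv₀ = (5, 5)
w2 = Lw1 = (25, 25)
The requested component of w2 is 25.

25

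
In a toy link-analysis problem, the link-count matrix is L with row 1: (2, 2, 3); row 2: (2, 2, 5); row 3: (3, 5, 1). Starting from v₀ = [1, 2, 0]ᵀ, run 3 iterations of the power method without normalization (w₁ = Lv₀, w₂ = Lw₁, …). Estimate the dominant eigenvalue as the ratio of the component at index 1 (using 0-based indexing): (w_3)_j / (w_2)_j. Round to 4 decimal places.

w1 = Lv₀ = (2·1 + 2·2 + 3·0; 2·1 + 2·2 + 5·0; 3·1 + 5·2 + 1·0) = (6, 6, 13)
w2 = Lw1 = (2·6 + 2·6 + 3·13; 2·6 + 2·6 + 5·13; 3·6 + 5·6 + 1·13) = (63, 89, 61)
w3 = Lw2 = (487, 609, 695)
Ratio at component: 609 / 89 = 6.8427

6.8427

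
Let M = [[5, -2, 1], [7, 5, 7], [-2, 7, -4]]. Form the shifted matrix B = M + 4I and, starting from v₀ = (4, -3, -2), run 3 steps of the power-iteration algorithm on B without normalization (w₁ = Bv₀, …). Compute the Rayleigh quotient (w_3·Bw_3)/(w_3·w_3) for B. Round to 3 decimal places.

B = M + 4I has rows (9, -2, 1); (7, 9, 7); (-2, 7, 0)
w1 = Bv₀ = (9·4 + (-2)·(-3) + 1·(-2); 7·4 + 9·(-3) + 7·(-2); (-2)·4 + 7·(-3) + 0·(-2)) = (40, -13, -29)
w2 = Bw1 = (9·40 + (-2)·(-13) + 1·(-29); 7·40 + 9·(-13) + 7·(-29); (-2)·40 + 7·(-13) + 0·(-29)) = (357, -40, -171)
w3 = Bw2 = (3122, 942, -994)
Bw3 = (25220, 23374, 350)
w3·Bw3 = 100407248; w3·w3 = 11622284; μ ≈ 100407248/11622284 = 8.639

μ ≈ 8.639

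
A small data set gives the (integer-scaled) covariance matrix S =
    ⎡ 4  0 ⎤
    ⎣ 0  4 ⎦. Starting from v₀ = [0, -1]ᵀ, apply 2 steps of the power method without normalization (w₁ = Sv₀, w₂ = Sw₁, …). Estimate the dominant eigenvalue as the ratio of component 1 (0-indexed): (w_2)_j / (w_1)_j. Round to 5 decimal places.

λ ≈ 4.00000

w1 = Sv₀ = (0, -4)
w2 = Sw1 = (0, -16)
Ratio at component: -16 / -4 = 4.00000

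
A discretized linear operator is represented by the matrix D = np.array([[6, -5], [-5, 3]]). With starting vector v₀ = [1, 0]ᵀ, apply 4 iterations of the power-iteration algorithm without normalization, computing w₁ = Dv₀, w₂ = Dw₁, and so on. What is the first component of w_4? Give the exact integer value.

5746

w1 = Dv₀ = (6, -5)
w2 = Dw1 = (61, -45)
w3 = Dw2 = (591, -440)
w4 = Dw3 = (5746, -4275)
The requested component of w4 is 5746.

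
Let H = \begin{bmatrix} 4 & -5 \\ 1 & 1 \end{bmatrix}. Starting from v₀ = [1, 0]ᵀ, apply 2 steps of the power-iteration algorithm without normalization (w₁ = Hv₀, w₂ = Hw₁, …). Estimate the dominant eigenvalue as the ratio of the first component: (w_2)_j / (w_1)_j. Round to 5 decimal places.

w1 = Hv₀ = (4·1 + (-5)·0; 1·1 + 1·0) = (4, 1)
w2 = Hw1 = (4·4 + (-5)·1; 1·4 + 1·1) = (11, 5)
Ratio at component: 11 / 4 = 2.75000

λ ≈ 2.75000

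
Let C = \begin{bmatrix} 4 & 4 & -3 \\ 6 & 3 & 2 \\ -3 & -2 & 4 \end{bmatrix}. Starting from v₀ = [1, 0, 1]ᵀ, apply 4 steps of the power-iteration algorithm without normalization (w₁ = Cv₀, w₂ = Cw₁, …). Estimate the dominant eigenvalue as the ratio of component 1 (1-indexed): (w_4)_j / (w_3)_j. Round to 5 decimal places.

w1 = Cv₀ = (4·1 + 4·0 + (-3)·1; 6·1 + 3·0 + 2·1; (-3)·1 + (-2)·0 + 4·1) = (1, 8, 1)
w2 = Cw1 = (4·1 + 4·8 + (-3)·1; 6·1 + 3·8 + 2·1; (-3)·1 + (-2)·8 + 4·1) = (33, 32, -15)
w3 = Cw2 = (305, 264, -223)
w4 = Cw3 = (2945, 2176, -2335)
Ratio at component: 2945 / 305 = 9.65574

9.65574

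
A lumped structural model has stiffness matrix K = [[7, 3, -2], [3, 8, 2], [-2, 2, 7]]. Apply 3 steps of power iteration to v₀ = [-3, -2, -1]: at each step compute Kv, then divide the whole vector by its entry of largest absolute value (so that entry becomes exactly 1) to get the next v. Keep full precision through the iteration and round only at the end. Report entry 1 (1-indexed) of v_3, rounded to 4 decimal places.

Kv0 = (-25.00000, -27.00000, -5.00000); divide by -27.00000 → v1 = (0.92593, 1.00000, 0.18519)
Kv1 = (9.11111, 11.14815, 1.44444); divide by 11.14815 → v2 = (0.81728, 1.00000, 0.12957)
Kv2 = (8.46179, 10.71096, 1.27243); divide by 10.71096 → v3 = (0.79001, 1.00000, 0.11880)
Requested entry of v3: -2547/-3224 = 0.7900

0.7900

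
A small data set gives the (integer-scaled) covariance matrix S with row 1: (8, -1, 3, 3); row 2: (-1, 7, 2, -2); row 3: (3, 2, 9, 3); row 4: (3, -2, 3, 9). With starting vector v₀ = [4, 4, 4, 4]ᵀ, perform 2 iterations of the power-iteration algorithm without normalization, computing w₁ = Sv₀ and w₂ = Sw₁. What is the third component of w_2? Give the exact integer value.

w1 = Sv₀ = (52, 24, 68, 52)
w2 = Sw1 = (752, 148, 972, 780)
The requested component of w2 is 972.

972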